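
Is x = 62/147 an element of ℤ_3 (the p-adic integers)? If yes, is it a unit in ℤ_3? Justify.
x ∉ ℤ_3 (v_3(x) = -1 < 0)

ℤ_3 = {x ∈ ℚ_3 : v_3(x) ≥ 0} and ℤ_3^× = {x ∈ ℤ_3 : v_3(x) = 0}. Here v_3(62/147) = v_3(num) − v_3(den) = -1; compare against these criteria.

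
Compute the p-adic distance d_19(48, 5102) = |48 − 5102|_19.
d_19(48, 5102) = 1/361

Step 1 — x − y = 48 − 5102 = -5054. Step 2 — v_19(-5054) = 2 (factor: -5054 = −(19^2 · 14); the sign does not affect v_p). Step 3 — |x − y|_19 = 19^{-2} = 1/361.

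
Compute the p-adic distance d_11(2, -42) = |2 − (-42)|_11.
d_11(2, -42) = 1/11

Step 1 — x − y = 2 − (-42) = 44. Step 2 — v_11(44) = 1 (factor: 44 = (11^1 · 4); the sign does not affect v_p). Step 3 — |x − y|_11 = 11^{-1} = 1/11.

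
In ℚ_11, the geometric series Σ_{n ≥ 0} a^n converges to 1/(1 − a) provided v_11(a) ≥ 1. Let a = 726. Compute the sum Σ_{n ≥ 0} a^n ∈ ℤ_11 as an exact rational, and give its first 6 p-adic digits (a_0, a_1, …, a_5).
Σ a^n = 1/(1 − a) = -1/725;  first 6 digits = (1, 0, 6, 0, 3, 3)

v_11(a) = 2 ≥ 1, so the series converges in ℤ_11 to 1/(1 − a) = 1/(1 − 726) = -1/725. Expand this rational in ℤ_11: compute digits iteratively via d_i = x_i mod 11, x_{i+1} = (x_i − d_i)/11. The first 6 digits are (1, 0, 6, 0, 3, 3).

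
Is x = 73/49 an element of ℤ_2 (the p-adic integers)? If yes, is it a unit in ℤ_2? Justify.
x ∈ ℤ_2^× (unit); v_2(x) = 0

ℤ_2 = {x ∈ ℚ_2 : v_2(x) ≥ 0} and ℤ_2^× = {x ∈ ℤ_2 : v_2(x) = 0}. Here v_2(73/49) = v_2(num) − v_2(den) = 0; compare against these criteria.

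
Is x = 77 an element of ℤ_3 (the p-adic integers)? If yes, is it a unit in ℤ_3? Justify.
x ∈ ℤ_3^× (unit); v_3(x) = 0

ℤ_3 = {x ∈ ℚ_3 : v_3(x) ≥ 0} and ℤ_3^× = {x ∈ ℤ_3 : v_3(x) = 0}. Here v_3(77) = v_3(num) − v_3(den) = 0; compare against these criteria.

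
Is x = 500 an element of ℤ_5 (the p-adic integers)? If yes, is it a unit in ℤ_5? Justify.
x ∈ ℤ_5 but not a unit; v_5(x) = 3 > 0

ℤ_5 = {x ∈ ℚ_5 : v_5(x) ≥ 0} and ℤ_5^× = {x ∈ ℤ_5 : v_5(x) = 0}. Here v_5(500) = v_5(num) − v_5(den) = 3; compare against these criteria.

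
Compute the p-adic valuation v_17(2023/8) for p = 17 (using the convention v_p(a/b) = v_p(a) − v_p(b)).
v_17(2023/8) = 2

Factor powers of 17 from the numerator and denominator of the reduced fraction: 2023 = 17^2 · 7 and 8 = 17^0 · 8. Apply v_p(a/b) = v_p(a) − v_p(b): v_17(2023/8) = 2 − 0 = 2.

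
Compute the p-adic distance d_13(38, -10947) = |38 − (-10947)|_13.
d_13(38, -10947) = 1/2197

Step 1 — x − y = 38 − (-10947) = 10985. Step 2 — v_13(10985) = 3 (factor: 10985 = (13^3 · 5); the sign does not affect v_p). Step 3 — |x − y|_13 = 13^{-3} = 1/2197.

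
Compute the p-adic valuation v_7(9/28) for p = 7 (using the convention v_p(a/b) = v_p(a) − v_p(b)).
v_7(9/28) = -1

Factor powers of 7 from the numerator and denominator of the reduced fraction: 9 = 7^0 · 9 and 28 = 7^1 · 4. Apply v_p(a/b) = v_p(a) − v_p(b): v_7(9/28) = 0 − 1 = -1.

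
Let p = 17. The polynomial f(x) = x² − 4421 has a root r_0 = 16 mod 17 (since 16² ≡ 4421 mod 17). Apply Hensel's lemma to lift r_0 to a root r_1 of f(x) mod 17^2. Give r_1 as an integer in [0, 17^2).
r_1 = 101 (mod 289)

Hensel's recurrence: r_{i+1} = r_i − f(r_i)·(f′(r_i))^{-1} mod 17^{i+2}, with f′(x) = 2x. Iterate:
  r_0 = 16 (mod 17)
  r_1 = 101 (mod 289)
Final: r_1 = 101, and one checks f(r_1) ≡ 0 mod 17^2.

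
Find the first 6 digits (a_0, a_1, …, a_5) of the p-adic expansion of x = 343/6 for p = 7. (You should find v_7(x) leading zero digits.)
(a_0, …, a_5) = (0, 0, 0, 6, 5, 5)

v_7(343/6) = 3, so a_0 = ... = a_2 = 0. Factor out: x = 7^3 · u with u = 1/6 a unit in ℤ_7. Expand u iteratively via a_{v+i} = u_i mod 7, u_{i+1} = (u_i − a_{v+i})/7:
  u_0 = 1/6;  a_3 = 6;  u_1 = (u_0 − 6)/7 = -5/6
  u_1 = -5/6;  a_4 = 5;  u_2 = (u_1 − 5)/7 = -5/6
  u_2 = -5/6;  a_5 = 5;  u_3 = (u_2 − 5)/7 = -5/6
Digits: (0, 0, 0, 6, 5, 5).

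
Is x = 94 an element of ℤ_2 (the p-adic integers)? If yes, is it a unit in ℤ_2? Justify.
x ∈ ℤ_2 but not a unit; v_2(x) = 1 > 0

ℤ_2 = {x ∈ ℚ_2 : v_2(x) ≥ 0} and ℤ_2^× = {x ∈ ℤ_2 : v_2(x) = 0}. Here v_2(94) = v_2(num) − v_2(den) = 1; compare against these criteria.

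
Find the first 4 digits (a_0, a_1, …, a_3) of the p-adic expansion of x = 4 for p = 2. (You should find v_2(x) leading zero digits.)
(a_0, …, a_3) = (0, 0, 1, 0)

v_2(4) = 2, so a_0 = ... = a_1 = 0. Factor out: x = 2^2 · u with u = 1 a unit in ℤ_2. Expand u iteratively via a_{v+i} = u_i mod 2, u_{i+1} = (u_i − a_{v+i})/2:
  u_0 = 1;  a_2 = 1;  u_1 = (u_0 − 1)/2 = 0
  u_1 = 0;  a_3 = 0;  u_2 = (u_1 − 0)/2 = 0
Digits: (0, 0, 1, 0).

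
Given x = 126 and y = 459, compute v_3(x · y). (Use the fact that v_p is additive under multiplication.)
v_3(57834) = 5

v_p(x) = 2 (factor: 126 = 3^2 · 14); v_p(y) = 3 (factor: 459 = 3^3 · 17). Additivity: v_p(xy) = v_p(x) + v_p(y) = 2 + 3 = 5. (Direct check: xy = 57834 = 3^5 · (238).)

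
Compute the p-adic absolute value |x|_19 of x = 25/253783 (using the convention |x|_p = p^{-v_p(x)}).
|25/253783|_19 = 6859

Step 1 — compute v_19(x) by factoring powers of 19 out of the numerator and denominator: v_19(25/253783) = -3. Step 2 — apply |x|_p = p^{-v_p(x)} = 19^{3} = 6859.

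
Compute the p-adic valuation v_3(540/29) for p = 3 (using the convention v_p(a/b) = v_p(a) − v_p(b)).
v_3(540/29) = 3

Factor powers of 3 from the numerator and denominator of the reduced fraction: 540 = 3^3 · 20 and 29 = 3^0 · 29. Apply v_p(a/b) = v_p(a) − v_p(b): v_3(540/29) = 3 − 0 = 3.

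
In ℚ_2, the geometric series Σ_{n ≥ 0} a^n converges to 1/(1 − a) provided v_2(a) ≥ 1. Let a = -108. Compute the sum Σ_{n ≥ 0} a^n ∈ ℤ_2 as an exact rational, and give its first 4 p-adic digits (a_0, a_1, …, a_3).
Σ a^n = 1/(1 − a) = 1/109;  first 4 digits = (1, 0, 1, 0)

v_2(a) = 2 ≥ 1, so the series converges in ℤ_2 to 1/(1 − a) = 1/(1 − (-108)) = 1/109. Expand this rational in ℤ_2: compute digits iteratively via d_i = x_i mod 2, x_{i+1} = (x_i − d_i)/2. The first 4 digits are (1, 0, 1, 0).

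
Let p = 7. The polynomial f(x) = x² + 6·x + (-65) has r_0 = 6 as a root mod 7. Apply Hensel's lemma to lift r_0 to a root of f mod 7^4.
r_3 = 2148 (mod 2401)

Hensel: r_{i+1} = r_i − f(r_i)·(f′(r_i))^{-1} mod 7^{i+2}, f′(x) = 2x + 6. Iterate:
  r_0 = 6 (mod 7)
  r_1 = 41 (mod 49)
  r_2 = 90 (mod 343)
  r_3 = 2148 (mod 2401)
Final: r = 2148 satisfies f(r) ≡ 0 mod 7^4.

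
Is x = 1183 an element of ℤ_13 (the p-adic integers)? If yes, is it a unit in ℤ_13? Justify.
x ∈ ℤ_13 but not a unit; v_13(x) = 2 > 0

ℤ_13 = {x ∈ ℚ_13 : v_13(x) ≥ 0} and ℤ_13^× = {x ∈ ℤ_13 : v_13(x) = 0}. Here v_13(1183) = v_13(num) − v_13(den) = 2; compare against these criteria.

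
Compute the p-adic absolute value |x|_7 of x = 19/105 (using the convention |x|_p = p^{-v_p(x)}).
|19/105|_7 = 7

Step 1 — compute v_7(x) by factoring powers of 7 out of the numerator and denominator: v_7(19/105) = -1. Step 2 — apply |x|_p = p^{-v_p(x)} = 7^{1} = 7.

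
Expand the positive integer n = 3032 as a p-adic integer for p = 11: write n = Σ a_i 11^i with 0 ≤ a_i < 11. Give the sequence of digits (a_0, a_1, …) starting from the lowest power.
(a_0, a_1, …) = (7, 0, 3, 2)

Repeated division by 11 gives the digits low-to-high: 3032 = 7 + 3·11^2 + 2·11^3. Digit sequence: (7, 0, 3, 2).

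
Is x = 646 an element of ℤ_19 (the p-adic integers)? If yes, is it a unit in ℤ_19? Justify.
x ∈ ℤ_19 but not a unit; v_19(x) = 1 > 0

ℤ_19 = {x ∈ ℚ_19 : v_19(x) ≥ 0} and ℤ_19^× = {x ∈ ℤ_19 : v_19(x) = 0}. Here v_19(646) = v_19(num) − v_19(den) = 1; compare against these criteria.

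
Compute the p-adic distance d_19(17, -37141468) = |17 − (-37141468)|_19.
d_19(17, -37141468) = 1/2476099

Step 1 — x − y = 17 − (-37141468) = 37141485. Step 2 — v_19(37141485) = 5 (factor: 37141485 = (19^5 · 15); the sign does not affect v_p). Step 3 — |x − y|_19 = 19^{-5} = 1/2476099.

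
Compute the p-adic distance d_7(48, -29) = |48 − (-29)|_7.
d_7(48, -29) = 1/7

Step 1 — x − y = 48 − (-29) = 77. Step 2 — v_7(77) = 1 (factor: 77 = (7^1 · 11); the sign does not affect v_p). Step 3 — |x − y|_7 = 7^{-1} = 1/7.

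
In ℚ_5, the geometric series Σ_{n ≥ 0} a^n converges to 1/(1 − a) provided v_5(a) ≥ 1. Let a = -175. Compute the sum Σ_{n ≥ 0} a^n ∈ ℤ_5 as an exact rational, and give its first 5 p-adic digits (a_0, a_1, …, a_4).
Σ a^n = 1/(1 − a) = 1/176;  first 5 digits = (1, 0, 3, 3, 3)

v_5(a) = 2 ≥ 1, so the series converges in ℤ_5 to 1/(1 − a) = 1/(1 − (-175)) = 1/176. Expand this rational in ℤ_5: compute digits iteratively via d_i = x_i mod 5, x_{i+1} = (x_i − d_i)/5. The first 5 digits are (1, 0, 3, 3, 3).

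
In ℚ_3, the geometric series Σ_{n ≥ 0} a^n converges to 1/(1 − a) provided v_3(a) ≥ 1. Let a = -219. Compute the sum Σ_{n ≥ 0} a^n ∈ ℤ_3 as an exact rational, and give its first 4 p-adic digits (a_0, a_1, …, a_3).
Σ a^n = 1/(1 − a) = 1/220;  first 4 digits = (1, 2, 0, 0)

v_3(a) = 1 ≥ 1, so the series converges in ℤ_3 to 1/(1 − a) = 1/(1 − (-219)) = 1/220. Expand this rational in ℤ_3: compute digits iteratively via d_i = x_i mod 3, x_{i+1} = (x_i − d_i)/3. The first 4 digits are (1, 2, 0, 0).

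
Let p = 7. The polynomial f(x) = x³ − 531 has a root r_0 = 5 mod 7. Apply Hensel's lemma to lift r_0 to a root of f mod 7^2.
r_1 = 47 (mod 49)

Hensel: r_{i+1} = r_i − f(r_i)/f′(r_i) mod 7^{i+2}, where f′(x) = 3x². Iterate:
  r_0 = 5 (mod 7)
  r_1 = 47 (mod 49)
Final: r = 47 with f(r) ≡ 0 mod 7^2.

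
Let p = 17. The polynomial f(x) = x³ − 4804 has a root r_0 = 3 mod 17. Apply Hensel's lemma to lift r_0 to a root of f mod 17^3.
r_2 = 1261 (mod 4913)

Hensel: r_{i+1} = r_i − f(r_i)/f′(r_i) mod 17^{i+2}, where f′(x) = 3x². Iterate:
  r_0 = 3 (mod 17)
  r_1 = 105 (mod 289)
  r_2 = 1261 (mod 4913)
Final: r = 1261 with f(r) ≡ 0 mod 17^3.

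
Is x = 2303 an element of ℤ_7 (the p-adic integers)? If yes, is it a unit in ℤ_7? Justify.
x ∈ ℤ_7 but not a unit; v_7(x) = 2 > 0

ℤ_7 = {x ∈ ℚ_7 : v_7(x) ≥ 0} and ℤ_7^× = {x ∈ ℤ_7 : v_7(x) = 0}. Here v_7(2303) = v_7(num) − v_7(den) = 2; compare against these criteria.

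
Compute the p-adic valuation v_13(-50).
v_13(-50) = 0

v_13(n) is the largest exponent k such that 13^k divides n. Factor out: -50 = -13^0 · 50. (Sign doesn't affect v_p.) So v_13(-50) = 0.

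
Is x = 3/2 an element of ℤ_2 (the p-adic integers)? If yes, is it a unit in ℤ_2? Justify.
x ∉ ℤ_2 (v_2(x) = -1 < 0)

ℤ_2 = {x ∈ ℚ_2 : v_2(x) ≥ 0} and ℤ_2^× = {x ∈ ℤ_2 : v_2(x) = 0}. Here v_2(3/2) = v_2(num) − v_2(den) = -1; compare against these criteria.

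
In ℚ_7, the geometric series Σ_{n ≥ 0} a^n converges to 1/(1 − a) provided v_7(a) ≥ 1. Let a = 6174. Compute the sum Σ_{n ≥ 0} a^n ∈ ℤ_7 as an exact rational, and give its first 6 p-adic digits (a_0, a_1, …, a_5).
Σ a^n = 1/(1 − a) = -1/6173;  first 6 digits = (1, 0, 0, 4, 2, 0)

v_7(a) = 3 ≥ 1, so the series converges in ℤ_7 to 1/(1 − a) = 1/(1 − 6174) = -1/6173. Expand this rational in ℤ_7: compute digits iteratively via d_i = x_i mod 7, x_{i+1} = (x_i − d_i)/7. The first 6 digits are (1, 0, 0, 4, 2, 0).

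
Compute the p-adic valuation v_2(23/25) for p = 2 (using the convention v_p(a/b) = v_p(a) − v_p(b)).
v_2(23/25) = 0

Factor powers of 2 from the numerator and denominator of the reduced fraction: 23 = 2^0 · 23 and 25 = 2^0 · 25. Apply v_p(a/b) = v_p(a) − v_p(b): v_2(23/25) = 0 − 0 = 0.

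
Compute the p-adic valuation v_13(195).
v_13(195) = 1

v_13(n) is the largest exponent k such that 13^k divides n. Factor out: 195 = 13^1 · 15. (Sign doesn't affect v_p.) So v_13(195) = 1.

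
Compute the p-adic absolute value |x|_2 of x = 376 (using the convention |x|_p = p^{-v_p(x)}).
|376|_2 = 1/8

Step 1 — compute v_2(x) by factoring powers of 2 out of the numerator and denominator: v_2(376) = 3. Step 2 — apply |x|_p = p^{-v_p(x)} = 2^{-3} = 1/8.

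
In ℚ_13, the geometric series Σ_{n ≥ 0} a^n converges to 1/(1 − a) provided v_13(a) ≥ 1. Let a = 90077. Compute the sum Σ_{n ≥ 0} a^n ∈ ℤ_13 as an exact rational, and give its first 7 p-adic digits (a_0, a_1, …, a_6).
Σ a^n = 1/(1 − a) = -1/90076;  first 7 digits = (1, 0, 0, 2, 3, 0, 4)

v_13(a) = 3 ≥ 1, so the series converges in ℤ_13 to 1/(1 − a) = 1/(1 − 90077) = -1/90076. Expand this rational in ℤ_13: compute digits iteratively via d_i = x_i mod 13, x_{i+1} = (x_i − d_i)/13. The first 7 digits are (1, 0, 0, 2, 3, 0, 4).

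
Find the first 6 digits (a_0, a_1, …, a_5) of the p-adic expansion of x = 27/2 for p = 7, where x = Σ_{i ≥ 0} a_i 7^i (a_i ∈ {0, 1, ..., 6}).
(a_0, …, a_5) = (3, 5, 3, 3, 3, 3)

v_7(27/2) = 0 (numerator and denominator both coprime to 7), so x ∈ ℤ_7^×. Compute digits iteratively via a_i = x_i mod 7, x_{i+1} = (x_i − a_i)/7, with x_0 = x:
  x_0 = 27/2;  a_0 = 3;  x_1 = (x_0 − 3)/7 = 3/2
  x_1 = 3/2;  a_1 = 5;  x_2 = (x_1 − 5)/7 = -1/2
  x_2 = -1/2;  a_2 = 3;  x_3 = (x_2 − 3)/7 = -1/2
  x_3 = -1/2;  a_3 = 3;  x_4 = (x_3 − 3)/7 = -1/2
  x_4 = -1/2;  a_4 = 3;  x_5 = (x_4 − 3)/7 = -1/2
  x_5 = -1/2;  a_5 = 3;  x_6 = (x_5 − 3)/7 = -1/2
Digits: (3, 5, 3, 3, 3, 3).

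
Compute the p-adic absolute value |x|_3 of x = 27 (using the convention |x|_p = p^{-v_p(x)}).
|27|_3 = 1/27

Step 1 — compute v_3(x) by factoring powers of 3 out of the numerator and denominator: v_3(27) = 3. Step 2 — apply |x|_p = p^{-v_p(x)} = 3^{-3} = 1/27.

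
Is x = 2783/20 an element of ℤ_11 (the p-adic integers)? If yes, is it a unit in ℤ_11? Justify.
x ∈ ℤ_11 but not a unit; v_11(x) = 2 > 0

ℤ_11 = {x ∈ ℚ_11 : v_11(x) ≥ 0} and ℤ_11^× = {x ∈ ℤ_11 : v_11(x) = 0}. Here v_11(2783/20) = v_11(num) − v_11(den) = 2; compare against these criteria.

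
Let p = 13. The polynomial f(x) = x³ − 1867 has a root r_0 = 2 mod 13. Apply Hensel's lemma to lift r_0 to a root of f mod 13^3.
r_2 = 340 (mod 2197)

Hensel: r_{i+1} = r_i − f(r_i)/f′(r_i) mod 13^{i+2}, where f′(x) = 3x². Iterate:
  r_0 = 2 (mod 13)
  r_1 = 2 (mod 169)
  r_2 = 340 (mod 2197)
Final: r = 340 with f(r) ≡ 0 mod 13^3.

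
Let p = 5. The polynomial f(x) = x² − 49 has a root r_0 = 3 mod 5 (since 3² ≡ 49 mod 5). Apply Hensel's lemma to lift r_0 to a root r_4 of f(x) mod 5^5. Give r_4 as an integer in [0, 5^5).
r_4 = 3118 (mod 3125)

Hensel's recurrence: r_{i+1} = r_i − f(r_i)·(f′(r_i))^{-1} mod 5^{i+2}, with f′(x) = 2x. Iterate:
  r_0 = 3 (mod 5)
  r_1 = 18 (mod 25)
  r_2 = 118 (mod 125)
  r_3 = 618 (mod 625)
  r_4 = 3118 (mod 3125)
Final: r_4 = 3118, and one checks f(r_4) ≡ 0 mod 5^5.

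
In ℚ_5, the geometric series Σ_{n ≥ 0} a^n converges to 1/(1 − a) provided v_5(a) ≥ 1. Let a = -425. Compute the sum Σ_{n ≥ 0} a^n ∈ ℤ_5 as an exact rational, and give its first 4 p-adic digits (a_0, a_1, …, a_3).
Σ a^n = 1/(1 − a) = 1/426;  first 4 digits = (1, 0, 3, 1)

v_5(a) = 2 ≥ 1, so the series converges in ℤ_5 to 1/(1 − a) = 1/(1 − (-425)) = 1/426. Expand this rational in ℤ_5: compute digits iteratively via d_i = x_i mod 5, x_{i+1} = (x_i − d_i)/5. The first 4 digits are (1, 0, 3, 1).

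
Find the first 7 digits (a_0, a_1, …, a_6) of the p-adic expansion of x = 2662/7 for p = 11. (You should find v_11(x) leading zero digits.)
(a_0, …, a_6) = (0, 0, 0, 5, 9, 7, 4)

v_11(2662/7) = 3, so a_0 = ... = a_2 = 0. Factor out: x = 11^3 · u with u = 2/7 a unit in ℤ_11. Expand u iteratively via a_{v+i} = u_i mod 11, u_{i+1} = (u_i − a_{v+i})/11:
  u_0 = 2/7;  a_3 = 5;  u_1 = (u_0 − 5)/11 = -3/7
  u_1 = -3/7;  a_4 = 9;  u_2 = (u_1 − 9)/11 = -6/7
  u_2 = -6/7;  a_5 = 7;  u_3 = (u_2 − 7)/11 = -5/7
  u_3 = -5/7;  a_6 = 4;  u_4 = (u_3 − 4)/11 = -3/7
Digits: (0, 0, 0, 5, 9, 7, 4).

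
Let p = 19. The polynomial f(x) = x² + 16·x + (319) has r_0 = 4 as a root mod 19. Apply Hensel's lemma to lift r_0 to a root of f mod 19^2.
r_1 = 213 (mod 361)

Hensel: r_{i+1} = r_i − f(r_i)·(f′(r_i))^{-1} mod 19^{i+2}, f′(x) = 2x + 16. Iterate:
  r_0 = 4 (mod 19)
  r_1 = 213 (mod 361)
Final: r = 213 satisfies f(r) ≡ 0 mod 19^2.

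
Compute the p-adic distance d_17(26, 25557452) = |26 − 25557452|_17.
d_17(26, 25557452) = 1/1419857

Step 1 — x − y = 26 − 25557452 = -25557426. Step 2 — v_17(-25557426) = 5 (factor: -25557426 = −(17^5 · 18); the sign does not affect v_p). Step 3 — |x − y|_17 = 17^{-5} = 1/1419857.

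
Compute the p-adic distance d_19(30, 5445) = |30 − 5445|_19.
d_19(30, 5445) = 1/361

Step 1 — x − y = 30 − 5445 = -5415. Step 2 — v_19(-5415) = 2 (factor: -5415 = −(19^2 · 15); the sign does not affect v_p). Step 3 — |x − y|_19 = 19^{-2} = 1/361.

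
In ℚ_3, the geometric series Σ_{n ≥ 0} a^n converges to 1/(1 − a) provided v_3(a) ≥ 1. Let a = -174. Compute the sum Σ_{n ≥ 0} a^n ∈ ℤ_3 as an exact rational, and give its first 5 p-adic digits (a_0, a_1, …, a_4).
Σ a^n = 1/(1 − a) = 1/175;  first 5 digits = (1, 2, 2, 0, 0)

v_3(a) = 1 ≥ 1, so the series converges in ℤ_3 to 1/(1 − a) = 1/(1 − (-174)) = 1/175. Expand this rational in ℤ_3: compute digits iteratively via d_i = x_i mod 3, x_{i+1} = (x_i − d_i)/3. The first 5 digits are (1, 2, 2, 0, 0).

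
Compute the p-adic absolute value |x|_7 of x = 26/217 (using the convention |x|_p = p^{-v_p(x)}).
|26/217|_7 = 7

Step 1 — compute v_7(x) by factoring powers of 7 out of the numerator and denominator: v_7(26/217) = -1. Step 2 — apply |x|_p = p^{-v_p(x)} = 7^{1} = 7.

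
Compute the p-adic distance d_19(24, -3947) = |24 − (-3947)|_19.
d_19(24, -3947) = 1/361

Step 1 — x − y = 24 − (-3947) = 3971. Step 2 — v_19(3971) = 2 (factor: 3971 = (19^2 · 11); the sign does not affect v_p). Step 3 — |x − y|_19 = 19^{-2} = 1/361.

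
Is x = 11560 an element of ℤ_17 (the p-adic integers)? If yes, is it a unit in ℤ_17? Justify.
x ∈ ℤ_17 but not a unit; v_17(x) = 2 > 0

ℤ_17 = {x ∈ ℚ_17 : v_17(x) ≥ 0} and ℤ_17^× = {x ∈ ℤ_17 : v_17(x) = 0}. Here v_17(11560) = v_17(num) − v_17(den) = 2; compare against these criteria.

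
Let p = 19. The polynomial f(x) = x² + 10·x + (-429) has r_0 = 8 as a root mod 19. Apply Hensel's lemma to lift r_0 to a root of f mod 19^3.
r_2 = 2421 (mod 6859)

Hensel: r_{i+1} = r_i − f(r_i)·(f′(r_i))^{-1} mod 19^{i+2}, f′(x) = 2x + 10. Iterate:
  r_0 = 8 (mod 19)
  r_1 = 255 (mod 361)
  r_2 = 2421 (mod 6859)
Final: r = 2421 satisfies f(r) ≡ 0 mod 19^3.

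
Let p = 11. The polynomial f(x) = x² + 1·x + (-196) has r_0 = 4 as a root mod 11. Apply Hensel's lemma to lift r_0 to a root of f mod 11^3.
r_2 = 642 (mod 1331)

Hensel: r_{i+1} = r_i − f(r_i)·(f′(r_i))^{-1} mod 11^{i+2}, f′(x) = 2x + 1. Iterate:
  r_0 = 4 (mod 11)
  r_1 = 37 (mod 121)
  r_2 = 642 (mod 1331)
Final: r = 642 satisfies f(r) ≡ 0 mod 11^3.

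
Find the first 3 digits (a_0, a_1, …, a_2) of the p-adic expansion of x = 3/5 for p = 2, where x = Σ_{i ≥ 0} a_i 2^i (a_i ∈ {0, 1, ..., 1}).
(a_0, …, a_2) = (1, 1, 1)

v_2(3/5) = 0 (numerator and denominator both coprime to 2), so x ∈ ℤ_2^×. Compute digits iteratively via a_i = x_i mod 2, x_{i+1} = (x_i − a_i)/2, with x_0 = x:
  x_0 = 3/5;  a_0 = 1;  x_1 = (x_0 − 1)/2 = -1/5
  x_1 = -1/5;  a_1 = 1;  x_2 = (x_1 − 1)/2 = -3/5
  x_2 = -3/5;  a_2 = 1;  x_3 = (x_2 − 1)/2 = -4/5
Digits: (1, 1, 1).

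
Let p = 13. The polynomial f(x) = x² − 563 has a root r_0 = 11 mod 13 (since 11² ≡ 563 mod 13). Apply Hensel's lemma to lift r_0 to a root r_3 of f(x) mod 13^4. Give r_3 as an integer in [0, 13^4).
r_3 = 7590 (mod 28561)

Hensel's recurrence: r_{i+1} = r_i − f(r_i)·(f′(r_i))^{-1} mod 13^{i+2}, with f′(x) = 2x. Iterate:
  r_0 = 11 (mod 13)
  r_1 = 154 (mod 169)
  r_2 = 999 (mod 2197)
  r_3 = 7590 (mod 28561)
Final: r_3 = 7590, and one checks f(r_3) ≡ 0 mod 13^4.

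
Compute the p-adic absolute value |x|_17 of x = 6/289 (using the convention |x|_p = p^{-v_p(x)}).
|6/289|_17 = 289

Step 1 — compute v_17(x) by factoring powers of 17 out of the numerator and denominator: v_17(6/289) = -2. Step 2 — apply |x|_p = p^{-v_p(x)} = 17^{2} = 289.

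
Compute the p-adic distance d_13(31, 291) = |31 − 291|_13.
d_13(31, 291) = 1/13

Step 1 — x − y = 31 − 291 = -260. Step 2 — v_13(-260) = 1 (factor: -260 = −(13^1 · 20); the sign does not affect v_p). Step 3 — |x − y|_13 = 13^{-1} = 1/13.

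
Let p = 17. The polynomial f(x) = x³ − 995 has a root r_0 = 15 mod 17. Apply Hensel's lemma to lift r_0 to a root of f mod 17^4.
r_3 = 60603 (mod 83521)

Hensel: r_{i+1} = r_i − f(r_i)/f′(r_i) mod 17^{i+2}, where f′(x) = 3x². Iterate:
  r_0 = 15 (mod 17)
  r_1 = 202 (mod 289)
  r_2 = 1647 (mod 4913)
  r_3 = 60603 (mod 83521)
Final: r = 60603 with f(r) ≡ 0 mod 17^4.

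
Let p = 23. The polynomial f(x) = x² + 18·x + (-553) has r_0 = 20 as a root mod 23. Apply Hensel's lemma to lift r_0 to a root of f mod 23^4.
r_3 = 130269 (mod 279841)

Hensel: r_{i+1} = r_i − f(r_i)·(f′(r_i))^{-1} mod 23^{i+2}, f′(x) = 2x + 18. Iterate:
  r_0 = 20 (mod 23)
  r_1 = 135 (mod 529)
  r_2 = 8599 (mod 12167)
  r_3 = 130269 (mod 279841)
Final: r = 130269 satisfies f(r) ≡ 0 mod 23^4.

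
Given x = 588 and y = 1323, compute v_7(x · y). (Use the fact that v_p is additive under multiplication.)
v_7(777924) = 4

v_p(x) = 2 (factor: 588 = 7^2 · 12); v_p(y) = 2 (factor: 1323 = 7^2 · 27). Additivity: v_p(xy) = v_p(x) + v_p(y) = 2 + 2 = 4. (Direct check: xy = 777924 = 7^4 · (324).)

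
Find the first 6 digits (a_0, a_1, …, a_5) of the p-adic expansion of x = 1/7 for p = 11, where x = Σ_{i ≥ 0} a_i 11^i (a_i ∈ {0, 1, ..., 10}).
(a_0, …, a_5) = (8, 4, 9, 7, 4, 9)

v_11(1/7) = 0 (numerator and denominator both coprime to 11), so x ∈ ℤ_11^×. Compute digits iteratively via a_i = x_i mod 11, x_{i+1} = (x_i − a_i)/11, with x_0 = x:
  x_0 = 1/7;  a_0 = 8;  x_1 = (x_0 − 8)/11 = -5/7
  x_1 = -5/7;  a_1 = 4;  x_2 = (x_1 − 4)/11 = -3/7
  x_2 = -3/7;  a_2 = 9;  x_3 = (x_2 − 9)/11 = -6/7
  x_3 = -6/7;  a_3 = 7;  x_4 = (x_3 − 7)/11 = -5/7
  x_4 = -5/7;  a_4 = 4;  x_5 = (x_4 − 4)/11 = -3/7
  x_5 = -3/7;  a_5 = 9;  x_6 = (x_5 − 9)/11 = -6/7
Digits: (8, 4, 9, 7, 4, 9).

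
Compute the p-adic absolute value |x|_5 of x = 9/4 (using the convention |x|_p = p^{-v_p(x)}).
|9/4|_5 = 1

Step 1 — compute v_5(x) by factoring powers of 5 out of the numerator and denominator: v_5(9/4) = 0. Step 2 — apply |x|_p = p^{-v_p(x)} = 5^{0} = 1.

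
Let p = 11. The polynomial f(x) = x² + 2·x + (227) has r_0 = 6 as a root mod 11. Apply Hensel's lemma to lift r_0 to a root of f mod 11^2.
r_1 = 116 (mod 121)

Hensel: r_{i+1} = r_i − f(r_i)·(f′(r_i))^{-1} mod 11^{i+2}, f′(x) = 2x + 2. Iterate:
  r_0 = 6 (mod 11)
  r_1 = 116 (mod 121)
Final: r = 116 satisfies f(r) ≡ 0 mod 11^2.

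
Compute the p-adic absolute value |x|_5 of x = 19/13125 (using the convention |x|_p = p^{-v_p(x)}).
|19/13125|_5 = 625

Step 1 — compute v_5(x) by factoring powers of 5 out of the numerator and denominator: v_5(19/13125) = -4. Step 2 — apply |x|_p = p^{-v_p(x)} = 5^{4} = 625.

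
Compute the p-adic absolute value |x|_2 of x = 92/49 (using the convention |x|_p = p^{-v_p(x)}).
|92/49|_2 = 1/4

Step 1 — compute v_2(x) by factoring powers of 2 out of the numerator and denominator: v_2(92/49) = 2. Step 2 — apply |x|_p = p^{-v_p(x)} = 2^{-2} = 1/4.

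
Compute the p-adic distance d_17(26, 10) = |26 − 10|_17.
d_17(26, 10) = 1

Step 1 — x − y = 26 − 10 = 16. Step 2 — v_17(16) = 0 (factor: 16 = (17^0 · 16); the sign does not affect v_p). Step 3 — |x − y|_17 = 17^{0} = 1.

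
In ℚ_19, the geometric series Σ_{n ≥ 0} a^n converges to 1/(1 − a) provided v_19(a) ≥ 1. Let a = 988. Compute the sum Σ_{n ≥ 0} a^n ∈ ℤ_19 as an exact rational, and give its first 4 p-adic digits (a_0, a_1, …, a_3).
Σ a^n = 1/(1 − a) = -1/987;  first 4 digits = (1, 14, 8, 17)

v_19(a) = 1 ≥ 1, so the series converges in ℤ_19 to 1/(1 − a) = 1/(1 − 988) = -1/987. Expand this rational in ℤ_19: compute digits iteratively via d_i = x_i mod 19, x_{i+1} = (x_i − d_i)/19. The first 4 digits are (1, 14, 8, 17).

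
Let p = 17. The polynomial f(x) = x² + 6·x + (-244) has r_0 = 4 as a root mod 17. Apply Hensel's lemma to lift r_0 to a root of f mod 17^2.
r_1 = 225 (mod 289)

Hensel: r_{i+1} = r_i − f(r_i)·(f′(r_i))^{-1} mod 17^{i+2}, f′(x) = 2x + 6. Iterate:
  r_0 = 4 (mod 17)
  r_1 = 225 (mod 289)
Final: r = 225 satisfies f(r) ≡ 0 mod 17^2.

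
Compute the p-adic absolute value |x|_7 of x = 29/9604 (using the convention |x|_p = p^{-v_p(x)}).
|29/9604|_7 = 2401

Step 1 — compute v_7(x) by factoring powers of 7 out of the numerator and denominator: v_7(29/9604) = -4. Step 2 — apply |x|_p = p^{-v_p(x)} = 7^{4} = 2401.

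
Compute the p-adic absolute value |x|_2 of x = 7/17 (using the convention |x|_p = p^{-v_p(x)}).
|7/17|_2 = 1

Step 1 — compute v_2(x) by factoring powers of 2 out of the numerator and denominator: v_2(7/17) = 0. Step 2 — apply |x|_p = p^{-v_p(x)} = 2^{0} = 1.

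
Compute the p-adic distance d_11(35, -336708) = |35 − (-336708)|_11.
d_11(35, -336708) = 1/14641

Step 1 — x − y = 35 − (-336708) = 336743. Step 2 — v_11(336743) = 4 (factor: 336743 = (11^4 · 23); the sign does not affect v_p). Step 3 — |x − y|_11 = 11^{-4} = 1/14641.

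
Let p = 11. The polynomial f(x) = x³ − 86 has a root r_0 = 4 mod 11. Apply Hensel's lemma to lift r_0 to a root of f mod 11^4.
r_3 = 4184 (mod 14641)

Hensel: r_{i+1} = r_i − f(r_i)/f′(r_i) mod 11^{i+2}, where f′(x) = 3x². Iterate:
  r_0 = 4 (mod 11)
  r_1 = 70 (mod 121)
  r_2 = 191 (mod 1331)
  r_3 = 4184 (mod 14641)
Final: r = 4184 with f(r) ≡ 0 mod 11^4.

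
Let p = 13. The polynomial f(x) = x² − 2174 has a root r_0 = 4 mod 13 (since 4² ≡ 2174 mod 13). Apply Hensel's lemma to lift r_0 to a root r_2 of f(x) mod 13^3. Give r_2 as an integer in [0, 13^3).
r_2 = 1837 (mod 2197)

Hensel's recurrence: r_{i+1} = r_i − f(r_i)·(f′(r_i))^{-1} mod 13^{i+2}, with f′(x) = 2x. Iterate:
  r_0 = 4 (mod 13)
  r_1 = 147 (mod 169)
  r_2 = 1837 (mod 2197)
Final: r_2 = 1837, and one checks f(r_2) ≡ 0 mod 13^3.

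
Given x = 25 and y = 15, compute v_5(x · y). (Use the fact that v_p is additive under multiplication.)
v_5(375) = 3

v_p(x) = 2 (factor: 25 = 5^2 · 1); v_p(y) = 1 (factor: 15 = 5^1 · 3). Additivity: v_p(xy) = v_p(x) + v_p(y) = 2 + 1 = 3. (Direct check: xy = 375 = 5^3 · (3).)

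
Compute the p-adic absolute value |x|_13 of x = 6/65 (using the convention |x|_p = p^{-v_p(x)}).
|6/65|_13 = 13

Step 1 — compute v_13(x) by factoring powers of 13 out of the numerator and denominator: v_13(6/65) = -1. Step 2 — apply |x|_p = p^{-v_p(x)} = 13^{1} = 13.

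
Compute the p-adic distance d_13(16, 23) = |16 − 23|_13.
d_13(16, 23) = 1

Step 1 — x − y = 16 − 23 = -7. Step 2 — v_13(-7) = 0 (factor: -7 = −(13^0 · 7); the sign does not affect v_p). Step 3 — |x − y|_13 = 13^{0} = 1.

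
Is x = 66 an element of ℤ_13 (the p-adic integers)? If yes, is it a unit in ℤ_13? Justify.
x ∈ ℤ_13^× (unit); v_13(x) = 0

ℤ_13 = {x ∈ ℚ_13 : v_13(x) ≥ 0} and ℤ_13^× = {x ∈ ℤ_13 : v_13(x) = 0}. Here v_13(66) = v_13(num) − v_13(den) = 0; compare against these criteria.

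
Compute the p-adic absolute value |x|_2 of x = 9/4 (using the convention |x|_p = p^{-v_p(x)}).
|9/4|_2 = 4

Step 1 — compute v_2(x) by factoring powers of 2 out of the numerator and denominator: v_2(9/4) = -2. Step 2 — apply |x|_p = p^{-v_p(x)} = 2^{2} = 4.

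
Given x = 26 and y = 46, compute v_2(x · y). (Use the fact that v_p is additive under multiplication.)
v_2(1196) = 2

v_p(x) = 1 (factor: 26 = 2^1 · 13); v_p(y) = 1 (factor: 46 = 2^1 · 23). Additivity: v_p(xy) = v_p(x) + v_p(y) = 1 + 1 = 2. (Direct check: xy = 1196 = 2^2 · (299).)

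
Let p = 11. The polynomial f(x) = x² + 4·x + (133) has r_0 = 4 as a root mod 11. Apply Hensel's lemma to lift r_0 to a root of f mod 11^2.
r_1 = 81 (mod 121)

Hensel: r_{i+1} = r_i − f(r_i)·(f′(r_i))^{-1} mod 11^{i+2}, f′(x) = 2x + 4. Iterate:
  r_0 = 4 (mod 11)
  r_1 = 81 (mod 121)
Final: r = 81 satisfies f(r) ≡ 0 mod 11^2.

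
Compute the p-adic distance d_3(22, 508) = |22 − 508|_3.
d_3(22, 508) = 1/243

Step 1 — x − y = 22 − 508 = -486. Step 2 — v_3(-486) = 5 (factor: -486 = −(3^5 · 2); the sign does not affect v_p). Step 3 — |x − y|_3 = 3^{-5} = 1/243.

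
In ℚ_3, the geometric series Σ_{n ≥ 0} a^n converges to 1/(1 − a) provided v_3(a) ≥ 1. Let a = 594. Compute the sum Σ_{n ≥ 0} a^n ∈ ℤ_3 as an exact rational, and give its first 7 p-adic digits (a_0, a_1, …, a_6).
Σ a^n = 1/(1 − a) = -1/593;  first 7 digits = (1, 0, 0, 1, 1, 2, 1)

v_3(a) = 3 ≥ 1, so the series converges in ℤ_3 to 1/(1 − a) = 1/(1 − 594) = -1/593. Expand this rational in ℤ_3: compute digits iteratively via d_i = x_i mod 3, x_{i+1} = (x_i − d_i)/3. The first 7 digits are (1, 0, 0, 1, 1, 2, 1).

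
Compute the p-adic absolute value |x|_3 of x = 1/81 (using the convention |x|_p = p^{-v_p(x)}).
|1/81|_3 = 81

Step 1 — compute v_3(x) by factoring powers of 3 out of the numerator and denominator: v_3(1/81) = -4. Step 2 — apply |x|_p = p^{-v_p(x)} = 3^{4} = 81.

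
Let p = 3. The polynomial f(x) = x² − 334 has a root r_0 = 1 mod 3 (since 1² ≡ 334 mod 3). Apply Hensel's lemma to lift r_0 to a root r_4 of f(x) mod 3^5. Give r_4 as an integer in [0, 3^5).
r_4 = 127 (mod 243)

Hensel's recurrence: r_{i+1} = r_i − f(r_i)·(f′(r_i))^{-1} mod 3^{i+2}, with f′(x) = 2x. Iterate:
  r_0 = 1 (mod 3)
  r_1 = 1 (mod 9)
  r_2 = 19 (mod 27)
  r_3 = 46 (mod 81)
  r_4 = 127 (mod 243)
Final: r_4 = 127, and one checks f(r_4) ≡ 0 mod 3^5.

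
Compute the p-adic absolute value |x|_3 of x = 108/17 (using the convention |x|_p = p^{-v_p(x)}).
|108/17|_3 = 1/27

Step 1 — compute v_3(x) by factoring powers of 3 out of the numerator and denominator: v_3(108/17) = 3. Step 2 — apply |x|_p = p^{-v_p(x)} = 3^{-3} = 1/27.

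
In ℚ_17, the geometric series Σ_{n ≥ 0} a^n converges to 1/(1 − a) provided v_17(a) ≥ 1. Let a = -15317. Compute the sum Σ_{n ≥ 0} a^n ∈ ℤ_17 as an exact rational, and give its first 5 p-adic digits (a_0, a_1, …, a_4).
Σ a^n = 1/(1 − a) = 1/15318;  first 5 digits = (1, 0, 15, 13, 3)

v_17(a) = 2 ≥ 1, so the series converges in ℤ_17 to 1/(1 − a) = 1/(1 − (-15317)) = 1/15318. Expand this rational in ℤ_17: compute digits iteratively via d_i = x_i mod 17, x_{i+1} = (x_i − d_i)/17. The first 5 digits are (1, 0, 15, 13, 3).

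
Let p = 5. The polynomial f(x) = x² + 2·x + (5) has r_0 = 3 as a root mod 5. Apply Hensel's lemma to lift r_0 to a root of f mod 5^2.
r_1 = 13 (mod 25)

Hensel: r_{i+1} = r_i − f(r_i)·(f′(r_i))^{-1} mod 5^{i+2}, f′(x) = 2x + 2. Iterate:
  r_0 = 3 (mod 5)
  r_1 = 13 (mod 25)
Final: r = 13 satisfies f(r) ≡ 0 mod 5^2.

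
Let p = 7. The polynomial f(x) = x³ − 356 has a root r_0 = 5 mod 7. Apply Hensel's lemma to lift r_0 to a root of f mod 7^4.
r_3 = 698 (mod 2401)

Hensel: r_{i+1} = r_i − f(r_i)/f′(r_i) mod 7^{i+2}, where f′(x) = 3x². Iterate:
  r_0 = 5 (mod 7)
  r_1 = 12 (mod 49)
  r_2 = 12 (mod 343)
  r_3 = 698 (mod 2401)
Final: r = 698 with f(r) ≡ 0 mod 7^4.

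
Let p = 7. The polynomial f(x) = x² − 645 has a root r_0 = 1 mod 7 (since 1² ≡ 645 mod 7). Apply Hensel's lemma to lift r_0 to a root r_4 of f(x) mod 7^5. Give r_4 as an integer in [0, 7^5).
r_4 = 5076 (mod 16807)

Hensel's recurrence: r_{i+1} = r_i − f(r_i)·(f′(r_i))^{-1} mod 7^{i+2}, with f′(x) = 2x. Iterate:
  r_0 = 1 (mod 7)
  r_1 = 29 (mod 49)
  r_2 = 274 (mod 343)
  r_3 = 274 (mod 2401)
  r_4 = 5076 (mod 16807)
Final: r_4 = 5076, and one checks f(r_4) ≡ 0 mod 7^5.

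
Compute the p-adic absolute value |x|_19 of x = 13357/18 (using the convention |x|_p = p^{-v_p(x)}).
|13357/18|_19 = 1/361

Step 1 — compute v_19(x) by factoring powers of 19 out of the numerator and denominator: v_19(13357/18) = 2. Step 2 — apply |x|_p = p^{-v_p(x)} = 19^{-2} = 1/361.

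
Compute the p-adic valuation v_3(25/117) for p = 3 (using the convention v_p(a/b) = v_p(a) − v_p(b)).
v_3(25/117) = -2

Factor powers of 3 from the numerator and denominator of the reduced fraction: 25 = 3^0 · 25 and 117 = 3^2 · 13. Apply v_p(a/b) = v_p(a) − v_p(b): v_3(25/117) = 0 − 2 = -2.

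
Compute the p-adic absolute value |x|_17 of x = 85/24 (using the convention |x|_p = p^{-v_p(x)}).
|85/24|_17 = 1/17

Step 1 — compute v_17(x) by factoring powers of 17 out of the numerator and denominator: v_17(85/24) = 1. Step 2 — apply |x|_p = p^{-v_p(x)} = 17^{-1} = 1/17.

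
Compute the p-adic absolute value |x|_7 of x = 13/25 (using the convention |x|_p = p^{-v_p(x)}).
|13/25|_7 = 1

Step 1 — compute v_7(x) by factoring powers of 7 out of the numerator and denominator: v_7(13/25) = 0. Step 2 — apply |x|_p = p^{-v_p(x)} = 7^{0} = 1.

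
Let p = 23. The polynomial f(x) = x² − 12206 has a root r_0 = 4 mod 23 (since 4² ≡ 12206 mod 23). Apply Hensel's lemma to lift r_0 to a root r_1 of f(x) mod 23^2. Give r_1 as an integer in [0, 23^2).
r_1 = 73 (mod 529)

Hensel's recurrence: r_{i+1} = r_i − f(r_i)·(f′(r_i))^{-1} mod 23^{i+2}, with f′(x) = 2x. Iterate:
  r_0 = 4 (mod 23)
  r_1 = 73 (mod 529)
Final: r_1 = 73, and one checks f(r_1) ≡ 0 mod 23^2.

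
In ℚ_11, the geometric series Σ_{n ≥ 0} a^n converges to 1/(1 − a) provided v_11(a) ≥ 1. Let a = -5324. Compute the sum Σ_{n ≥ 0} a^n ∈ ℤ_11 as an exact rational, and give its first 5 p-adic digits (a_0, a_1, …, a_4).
Σ a^n = 1/(1 − a) = 1/5325;  first 5 digits = (1, 0, 0, 7, 10)

v_11(a) = 3 ≥ 1, so the series converges in ℤ_11 to 1/(1 − a) = 1/(1 − (-5324)) = 1/5325. Expand this rational in ℤ_11: compute digits iteratively via d_i = x_i mod 11, x_{i+1} = (x_i − d_i)/11. The first 5 digits are (1, 0, 0, 7, 10).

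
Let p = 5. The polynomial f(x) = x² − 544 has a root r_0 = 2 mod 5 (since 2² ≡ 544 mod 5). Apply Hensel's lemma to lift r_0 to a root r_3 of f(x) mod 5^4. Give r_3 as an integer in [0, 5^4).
r_3 = 237 (mod 625)

Hensel's recurrence: r_{i+1} = r_i − f(r_i)·(f′(r_i))^{-1} mod 5^{i+2}, with f′(x) = 2x. Iterate:
  r_0 = 2 (mod 5)
  r_1 = 12 (mod 25)
  r_2 = 112 (mod 125)
  r_3 = 237 (mod 625)
Final: r_3 = 237, and one checks f(r_3) ≡ 0 mod 5^4.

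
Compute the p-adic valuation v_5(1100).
v_5(1100) = 2

v_5(n) is the largest exponent k such that 5^k divides n. Factor out: 1100 = 5^2 · 44. (Sign doesn't affect v_p.) So v_5(1100) = 2.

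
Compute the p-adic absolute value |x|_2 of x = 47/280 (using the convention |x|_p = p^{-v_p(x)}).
|47/280|_2 = 8

Step 1 — compute v_2(x) by factoring powers of 2 out of the numerator and denominator: v_2(47/280) = -3. Step 2 — apply |x|_p = p^{-v_p(x)} = 2^{3} = 8.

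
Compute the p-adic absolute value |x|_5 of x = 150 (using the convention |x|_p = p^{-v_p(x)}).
|150|_5 = 1/25

Step 1 — compute v_5(x) by factoring powers of 5 out of the numerator and denominator: v_5(150) = 2. Step 2 — apply |x|_p = p^{-v_p(x)} = 5^{-2} = 1/25.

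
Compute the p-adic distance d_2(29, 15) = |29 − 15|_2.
d_2(29, 15) = 1/2

Step 1 — x − y = 29 − 15 = 14. Step 2 — v_2(14) = 1 (factor: 14 = (2^1 · 7); the sign does not affect v_p). Step 3 — |x − y|_2 = 2^{-1} = 1/2.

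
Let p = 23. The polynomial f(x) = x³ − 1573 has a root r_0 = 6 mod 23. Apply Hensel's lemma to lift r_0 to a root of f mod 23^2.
r_1 = 190 (mod 529)

Hensel: r_{i+1} = r_i − f(r_i)/f′(r_i) mod 23^{i+2}, where f′(x) = 3x². Iterate:
  r_0 = 6 (mod 23)
  r_1 = 190 (mod 529)
Final: r = 190 with f(r) ≡ 0 mod 23^2.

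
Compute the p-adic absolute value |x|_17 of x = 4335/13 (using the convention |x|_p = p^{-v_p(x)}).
|4335/13|_17 = 1/289

Step 1 — compute v_17(x) by factoring powers of 17 out of the numerator and denominator: v_17(4335/13) = 2. Step 2 — apply |x|_p = p^{-v_p(x)} = 17^{-2} = 1/289.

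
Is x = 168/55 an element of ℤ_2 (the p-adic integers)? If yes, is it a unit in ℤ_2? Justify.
x ∈ ℤ_2 but not a unit; v_2(x) = 3 > 0

ℤ_2 = {x ∈ ℚ_2 : v_2(x) ≥ 0} and ℤ_2^× = {x ∈ ℤ_2 : v_2(x) = 0}. Here v_2(168/55) = v_2(num) − v_2(den) = 3; compare against these criteria.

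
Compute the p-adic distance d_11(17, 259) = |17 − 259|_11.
d_11(17, 259) = 1/121

Step 1 — x − y = 17 − 259 = -242. Step 2 — v_11(-242) = 2 (factor: -242 = −(11^2 · 2); the sign does not affect v_p). Step 3 — |x − y|_11 = 11^{-2} = 1/121.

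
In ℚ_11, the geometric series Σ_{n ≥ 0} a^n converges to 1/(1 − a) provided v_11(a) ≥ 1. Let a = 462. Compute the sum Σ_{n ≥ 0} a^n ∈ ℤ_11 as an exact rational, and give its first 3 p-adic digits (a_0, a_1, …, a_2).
Σ a^n = 1/(1 − a) = -1/461;  first 3 digits = (1, 9, 7)

v_11(a) = 1 ≥ 1, so the series converges in ℤ_11 to 1/(1 − a) = 1/(1 − 462) = -1/461. Expand this rational in ℤ_11: compute digits iteratively via d_i = x_i mod 11, x_{i+1} = (x_i − d_i)/11. The first 3 digits are (1, 9, 7).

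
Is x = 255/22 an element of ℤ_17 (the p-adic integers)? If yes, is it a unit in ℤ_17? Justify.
x ∈ ℤ_17 but not a unit; v_17(x) = 1 > 0

ℤ_17 = {x ∈ ℚ_17 : v_17(x) ≥ 0} and ℤ_17^× = {x ∈ ℤ_17 : v_17(x) = 0}. Here v_17(255/22) = v_17(num) − v_17(den) = 1; compare against these criteria.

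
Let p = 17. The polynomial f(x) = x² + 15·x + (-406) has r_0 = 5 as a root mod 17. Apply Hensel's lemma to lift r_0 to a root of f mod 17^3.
r_2 = 4884 (mod 4913)

Hensel: r_{i+1} = r_i − f(r_i)·(f′(r_i))^{-1} mod 17^{i+2}, f′(x) = 2x + 15. Iterate:
  r_0 = 5 (mod 17)
  r_1 = 260 (mod 289)
  r_2 = 4884 (mod 4913)
Final: r = 4884 satisfies f(r) ≡ 0 mod 17^3.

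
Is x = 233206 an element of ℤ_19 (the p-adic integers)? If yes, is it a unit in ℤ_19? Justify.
x ∈ ℤ_19 but not a unit; v_19(x) = 3 > 0

ℤ_19 = {x ∈ ℚ_19 : v_19(x) ≥ 0} and ℤ_19^× = {x ∈ ℤ_19 : v_19(x) = 0}. Here v_19(233206) = v_19(num) − v_19(den) = 3; compare against these criteria.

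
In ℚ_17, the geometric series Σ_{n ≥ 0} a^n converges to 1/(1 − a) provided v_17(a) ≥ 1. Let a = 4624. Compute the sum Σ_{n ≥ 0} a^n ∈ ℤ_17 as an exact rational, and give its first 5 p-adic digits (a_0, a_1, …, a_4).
Σ a^n = 1/(1 − a) = -1/4623;  first 5 digits = (1, 0, 16, 0, 1)

v_17(a) = 2 ≥ 1, so the series converges in ℤ_17 to 1/(1 − a) = 1/(1 − 4624) = -1/4623. Expand this rational in ℤ_17: compute digits iteratively via d_i = x_i mod 17, x_{i+1} = (x_i − d_i)/17. The first 5 digits are (1, 0, 16, 0, 1).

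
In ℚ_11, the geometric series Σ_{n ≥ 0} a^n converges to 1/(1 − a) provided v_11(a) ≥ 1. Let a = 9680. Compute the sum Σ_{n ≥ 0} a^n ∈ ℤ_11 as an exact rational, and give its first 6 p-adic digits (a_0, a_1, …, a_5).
Σ a^n = 1/(1 − a) = -1/9679;  first 6 digits = (1, 0, 3, 7, 9, 9)

v_11(a) = 2 ≥ 1, so the series converges in ℤ_11 to 1/(1 − a) = 1/(1 − 9680) = -1/9679. Expand this rational in ℤ_11: compute digits iteratively via d_i = x_i mod 11, x_{i+1} = (x_i − d_i)/11. The first 6 digits are (1, 0, 3, 7, 9, 9).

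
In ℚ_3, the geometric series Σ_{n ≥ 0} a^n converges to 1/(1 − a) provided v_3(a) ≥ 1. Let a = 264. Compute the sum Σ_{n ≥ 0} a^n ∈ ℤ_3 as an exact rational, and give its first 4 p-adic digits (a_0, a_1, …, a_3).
Σ a^n = 1/(1 − a) = -1/263;  first 4 digits = (1, 1, 0, 0)

v_3(a) = 1 ≥ 1, so the series converges in ℤ_3 to 1/(1 − a) = 1/(1 − 264) = -1/263. Expand this rational in ℤ_3: compute digits iteratively via d_i = x_i mod 3, x_{i+1} = (x_i − d_i)/3. The first 4 digits are (1, 1, 0, 0).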